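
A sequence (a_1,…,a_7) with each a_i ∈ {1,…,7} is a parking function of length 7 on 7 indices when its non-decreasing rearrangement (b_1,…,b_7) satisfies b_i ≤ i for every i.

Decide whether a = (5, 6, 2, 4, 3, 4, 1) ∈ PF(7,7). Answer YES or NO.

Rearranged: b = (1, 2, 3, 4, 4, 5, 6).
  b_1=1 ≤ 1
  b_2=2 ≤ 2
  b_3=3 ≤ 3
  b_4=4 ≤ 4
  b_5=4 ≤ 5
  b_6=5 ≤ 6
  b_7=6 ≤ 7
All bounds hold ⇒ YES

YES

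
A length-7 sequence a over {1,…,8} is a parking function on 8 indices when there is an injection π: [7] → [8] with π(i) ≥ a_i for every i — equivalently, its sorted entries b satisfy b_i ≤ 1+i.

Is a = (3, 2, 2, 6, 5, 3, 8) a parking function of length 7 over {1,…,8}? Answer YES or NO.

Order a: b = (2, 2, 3, 3, 5, 6, 8).
  b_1=2 ≤ 2
  b_2=2 ≤ 3
  b_3=3 ≤ 4
  b_4=3 ≤ 5
  b_5=5 ≤ 6
  b_6=6 ≤ 7
  b_7=8 ≤ 8
All bounds hold ⇒ YES

YES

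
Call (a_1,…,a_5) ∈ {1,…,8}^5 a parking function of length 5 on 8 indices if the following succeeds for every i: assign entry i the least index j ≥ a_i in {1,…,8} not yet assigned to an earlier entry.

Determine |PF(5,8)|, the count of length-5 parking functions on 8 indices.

26244

Count = 4·9^4 = 4 · 6561 = 26244 (Pollak)
E.g. (5,5,2,5,8) → sorted (2,5,5,5,8): b_i ≤ 3+i ∀i, a PF.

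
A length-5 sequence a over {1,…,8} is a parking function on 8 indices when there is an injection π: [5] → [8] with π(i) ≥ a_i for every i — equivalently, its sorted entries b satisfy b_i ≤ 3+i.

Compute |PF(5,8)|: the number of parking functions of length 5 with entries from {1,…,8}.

26244

|PF| = (8−5+1)·(8+1)^(5−1) = 4×6561 = 26244
Example (6,8,2,6,1) → sorted (1,2,6,6,8): b_i ≤ 3+i ∀i, a PF.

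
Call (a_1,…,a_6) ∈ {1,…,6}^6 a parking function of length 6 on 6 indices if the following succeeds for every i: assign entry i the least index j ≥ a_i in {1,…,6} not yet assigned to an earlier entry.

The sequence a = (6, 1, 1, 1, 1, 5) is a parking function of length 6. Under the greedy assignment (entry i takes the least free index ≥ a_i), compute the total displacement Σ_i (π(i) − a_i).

Σπ = 6·7/2 = 21 (π permutes [6]); Σa = 6+1+1+1+1+5 = 15; disp = 21−15 = 6.

6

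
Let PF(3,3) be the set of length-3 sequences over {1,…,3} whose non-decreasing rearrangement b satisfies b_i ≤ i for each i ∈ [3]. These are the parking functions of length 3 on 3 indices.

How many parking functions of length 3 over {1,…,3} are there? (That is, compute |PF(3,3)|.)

16

|PF| = (3−3+1)·(3+1)^(3−1) = 1×16 = 16 (Konheim–Weiss)
E.g. (1,1,3) → sorted (1,1,3): b_i ≤ i ∀i, a PF.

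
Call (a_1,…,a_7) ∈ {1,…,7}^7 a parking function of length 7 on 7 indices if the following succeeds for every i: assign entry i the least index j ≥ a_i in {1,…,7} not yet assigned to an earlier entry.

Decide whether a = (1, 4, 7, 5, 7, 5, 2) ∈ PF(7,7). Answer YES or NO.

NO

Rearranged: b = (1, 2, 4, 5, 5, 7, 7).
  b_1=1 ≤ 1
  b_2=2 ≤ 2
  b_3=4 > 3
  fails at i=3 ⇒ NO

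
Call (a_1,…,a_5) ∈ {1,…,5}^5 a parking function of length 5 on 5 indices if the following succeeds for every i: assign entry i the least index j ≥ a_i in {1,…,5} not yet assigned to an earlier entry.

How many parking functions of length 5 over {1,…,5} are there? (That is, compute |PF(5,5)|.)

#PF = (5+1−5)·(5+1)^{5−1} = 1 · 1296 = 1296 [KW]
Check (1,3,2,4,2) → sorted (1,2,2,3,4): b_i ≤ i ∀i, a PF.

1296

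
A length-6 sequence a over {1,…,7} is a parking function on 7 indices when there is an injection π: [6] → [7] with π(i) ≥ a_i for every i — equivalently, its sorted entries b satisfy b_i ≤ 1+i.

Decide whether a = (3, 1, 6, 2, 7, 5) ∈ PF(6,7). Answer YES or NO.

Sorted: b = (1, 2, 3, 5, 6, 7).
  b_1=1 ≤ 2
  b_2=2 ≤ 3
  b_3=3 ≤ 4
  b_4=5 ≤ 5
  b_5=6 ≤ 6
  b_6=7 ≤ 7
All bounds hold ⇒ YES

YES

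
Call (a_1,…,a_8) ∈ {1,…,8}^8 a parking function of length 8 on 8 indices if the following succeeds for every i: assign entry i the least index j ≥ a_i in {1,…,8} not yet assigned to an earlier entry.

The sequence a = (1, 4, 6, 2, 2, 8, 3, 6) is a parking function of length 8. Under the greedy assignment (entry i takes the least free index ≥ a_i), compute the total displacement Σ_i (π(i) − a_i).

Σπ = 36 ({1..8} each once); Σa = 1+4+6+2+2+8+3+6 = 32; disp = 36−32 = 4.

4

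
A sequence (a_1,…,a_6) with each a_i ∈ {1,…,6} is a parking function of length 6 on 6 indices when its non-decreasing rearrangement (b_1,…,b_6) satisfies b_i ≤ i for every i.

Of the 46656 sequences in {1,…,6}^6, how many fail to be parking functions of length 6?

|PF| = 1·7^5 = 1 · 16807 = 16807 (Konheim–Weiss)
One tuple (4,3,5,6,4,2) → sorted (2,3,4,4,5,6): b_1=2>1, not a PF.
So 46656 − 16807 = 29849 fail.

29849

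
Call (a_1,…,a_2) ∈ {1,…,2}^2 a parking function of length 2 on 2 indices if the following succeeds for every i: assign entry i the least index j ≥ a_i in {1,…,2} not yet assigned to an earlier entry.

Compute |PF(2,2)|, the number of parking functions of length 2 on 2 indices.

3

#PF = (2+1−2)·(2+1)^{2−1} = 1 · 3 = 3 (Pollak)
Check (2,1) → sorted (1,2): b_i ≤ i ∀i, a PF.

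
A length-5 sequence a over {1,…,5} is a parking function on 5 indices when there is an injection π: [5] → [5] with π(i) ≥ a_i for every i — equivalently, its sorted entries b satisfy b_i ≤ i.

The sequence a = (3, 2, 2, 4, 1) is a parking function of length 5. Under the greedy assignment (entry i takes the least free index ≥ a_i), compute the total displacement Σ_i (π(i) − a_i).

3

Σπ = 5·6/2 = 15 (π permutes [5]); Σa = 3+2+2+4+1 = 12; disp = 15−12 = 3.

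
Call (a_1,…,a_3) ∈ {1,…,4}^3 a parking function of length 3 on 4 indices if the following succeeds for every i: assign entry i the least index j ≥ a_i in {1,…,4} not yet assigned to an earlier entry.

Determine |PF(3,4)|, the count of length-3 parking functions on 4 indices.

|PF(3,4)| = (4+1−3)·(4+1)^{3−1} = 2·25 = 50 [KW]
Example (3,3,1) → sorted (1,3,3): b_i ≤ 1+i ∀i, a PF.

50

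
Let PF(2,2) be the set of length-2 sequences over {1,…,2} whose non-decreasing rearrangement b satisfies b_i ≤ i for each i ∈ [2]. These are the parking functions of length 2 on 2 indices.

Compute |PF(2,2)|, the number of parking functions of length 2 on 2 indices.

3

Count = (3−2)·3^(2−1) = 1 · 3 = 3 (Konheim–Weiss)
One tuple (1,1) → sorted (1,1): b_i ≤ i ∀i, a PF.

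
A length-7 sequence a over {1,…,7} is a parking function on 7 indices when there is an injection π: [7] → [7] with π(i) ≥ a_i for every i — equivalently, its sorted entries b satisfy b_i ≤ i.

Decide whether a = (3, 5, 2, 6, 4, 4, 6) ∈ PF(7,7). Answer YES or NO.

NO

Order a: b = (2, 3, 4, 4, 5, 6, 6).
  b_1=2 > 1
  fails at i=1 ⇒ NO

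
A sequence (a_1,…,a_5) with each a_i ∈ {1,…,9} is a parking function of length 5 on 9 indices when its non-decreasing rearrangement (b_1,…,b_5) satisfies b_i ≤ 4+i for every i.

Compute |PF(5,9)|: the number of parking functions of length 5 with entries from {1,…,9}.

50000

Count = (9+1−5)·(9+1)^{5−1} = 5·10000 = 50000 [KW]
Check (6,5,2,5,1) → sorted (1,2,5,5,6): b_i ≤ 4+i ∀i, a PF.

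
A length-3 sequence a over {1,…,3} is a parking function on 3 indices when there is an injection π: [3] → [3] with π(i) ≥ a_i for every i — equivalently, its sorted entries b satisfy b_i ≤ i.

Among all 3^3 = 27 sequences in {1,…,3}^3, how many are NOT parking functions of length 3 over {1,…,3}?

11

|PF| = (3−3+1)·(3+1)^(3−1) = 1·16 = 16 (Pollak)
E.g. (3,2,2) → sorted (2,2,3): b_1=2>1, not a PF.
Total 27; non-PF = 27−16 = 11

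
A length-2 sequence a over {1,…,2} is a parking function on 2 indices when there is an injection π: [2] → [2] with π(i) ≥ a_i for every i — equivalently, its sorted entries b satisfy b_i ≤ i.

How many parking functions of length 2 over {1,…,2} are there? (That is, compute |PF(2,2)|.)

|PF(2,2)| = (2−2+1)·(2+1)^(2−1) = 1×3 = 3 [KW]
One tuple (1,1) → sorted (1,1): b_i ≤ i ∀i, a PF.

3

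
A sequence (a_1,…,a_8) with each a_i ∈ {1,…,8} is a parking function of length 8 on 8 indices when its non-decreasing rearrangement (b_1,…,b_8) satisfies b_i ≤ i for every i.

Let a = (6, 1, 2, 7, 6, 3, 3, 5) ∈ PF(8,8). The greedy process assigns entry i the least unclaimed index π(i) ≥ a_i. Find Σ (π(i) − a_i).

Σπ = 36 ({1..8} each once); Σa = 6+1+2+7+6+3+3+5 = 33; disp = 36−33 = 3.

3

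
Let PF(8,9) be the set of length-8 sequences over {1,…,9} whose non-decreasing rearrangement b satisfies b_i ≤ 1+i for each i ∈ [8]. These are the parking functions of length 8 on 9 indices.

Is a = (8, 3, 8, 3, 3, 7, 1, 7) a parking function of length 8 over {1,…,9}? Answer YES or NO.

Rearranged: b = (1, 3, 3, 3, 7, 7, 8, 8).
  b_1=1 ≤ 2
  b_2=3 ≤ 3
  b_3=3 ≤ 4
  b_4=3 ≤ 5
  b_5=7 > 6
  fails at i=5 ⇒ NO

NO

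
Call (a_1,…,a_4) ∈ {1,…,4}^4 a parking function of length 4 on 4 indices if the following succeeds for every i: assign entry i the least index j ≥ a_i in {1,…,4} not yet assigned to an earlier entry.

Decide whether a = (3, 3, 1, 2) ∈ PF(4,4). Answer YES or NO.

Rearranged: b = (1, 2, 3, 3).
  b_1=1 ≤ 1
  b_2=2 ≤ 2
  b_3=3 ≤ 3
  b_4=3 ≤ 4
All bounds hold ⇒ YES

YES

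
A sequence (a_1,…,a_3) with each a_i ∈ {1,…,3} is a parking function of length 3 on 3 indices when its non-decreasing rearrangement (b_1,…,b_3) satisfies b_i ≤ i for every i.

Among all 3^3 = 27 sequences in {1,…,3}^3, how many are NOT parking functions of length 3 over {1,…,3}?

11

#PF = 1·4^2 = 1 · 16 = 16 [KW]
Check (3,3,1) → sorted (1,3,3): b_2=3>2, not a PF.
3^3 − 16 = 27 − 16 = 11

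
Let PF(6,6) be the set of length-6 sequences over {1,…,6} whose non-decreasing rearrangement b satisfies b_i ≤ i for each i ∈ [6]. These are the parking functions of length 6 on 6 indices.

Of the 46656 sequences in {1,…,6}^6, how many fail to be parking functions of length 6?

29849

|PF| = (7−6)·7^(6−1) = 1 · 16807 = 16807 [KW]
Check (4,2,1,5,6,5) → sorted (1,2,4,5,5,6): b_3=4>3, not a PF.
Total 46656; non-PF = 46656−16807 = 29849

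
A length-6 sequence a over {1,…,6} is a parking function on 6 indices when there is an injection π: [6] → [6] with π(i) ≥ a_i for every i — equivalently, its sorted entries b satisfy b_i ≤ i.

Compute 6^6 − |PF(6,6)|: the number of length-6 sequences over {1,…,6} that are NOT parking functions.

29849

Count = (6+1−6)·(6+1)^{6−1} = 1×16807 = 16807 (Pollak)
One tuple (2,4,5,4,6,4) → sorted (2,4,4,4,5,6): b_1=2>1, not a PF.
So 46656 − 16807 = 29849 fail.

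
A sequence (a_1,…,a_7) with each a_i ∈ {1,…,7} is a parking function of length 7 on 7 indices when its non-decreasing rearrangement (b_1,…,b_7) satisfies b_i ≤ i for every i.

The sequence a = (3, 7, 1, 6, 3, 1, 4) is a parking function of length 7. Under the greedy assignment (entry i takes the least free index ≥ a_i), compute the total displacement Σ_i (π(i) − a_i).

Σπ(i) = 1+…+7 = 28; Σa = 3+7+1+6+3+1+4 = 25; disp = 28−25 = 3.

3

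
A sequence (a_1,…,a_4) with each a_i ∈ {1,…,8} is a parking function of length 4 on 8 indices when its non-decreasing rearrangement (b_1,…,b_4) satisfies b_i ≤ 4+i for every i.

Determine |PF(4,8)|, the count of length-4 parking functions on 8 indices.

3645

|PF(4,8)| = (8−4+1)·(8+1)^(4−1) = 5·729 = 3645 (Konheim–Weiss)
Example (4,7,5,5) → sorted (4,5,5,7): b_i ≤ 4+i ∀i, a PF.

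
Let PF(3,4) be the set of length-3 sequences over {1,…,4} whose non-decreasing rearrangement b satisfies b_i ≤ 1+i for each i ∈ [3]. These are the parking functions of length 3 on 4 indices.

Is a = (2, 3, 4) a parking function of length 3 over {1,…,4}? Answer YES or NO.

YES

Order a: b = (2, 3, 4).
  b_1=2 ≤ 2
  b_2=3 ≤ 3
  b_3=4 ≤ 4
All bounds hold ⇒ YES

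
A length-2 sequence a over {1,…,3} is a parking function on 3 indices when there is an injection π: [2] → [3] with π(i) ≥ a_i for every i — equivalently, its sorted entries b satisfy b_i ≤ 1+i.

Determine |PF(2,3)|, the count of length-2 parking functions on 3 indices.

|PF(2,3)| = (3−2+1)·(3+1)^(2−1) = 2×4 = 8 (Pollak)
One tuple (1,1) → sorted (1,1): b_i ≤ 1+i ∀i, a PF.

8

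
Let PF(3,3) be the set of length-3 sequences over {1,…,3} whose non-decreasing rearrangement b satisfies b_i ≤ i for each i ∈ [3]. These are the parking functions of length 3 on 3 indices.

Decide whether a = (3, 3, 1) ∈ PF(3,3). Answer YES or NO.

Rearranged: b = (1, 3, 3).
  b_1=1 ≤ 1
  b_2=3 > 2
  fails at i=2 ⇒ NO

NO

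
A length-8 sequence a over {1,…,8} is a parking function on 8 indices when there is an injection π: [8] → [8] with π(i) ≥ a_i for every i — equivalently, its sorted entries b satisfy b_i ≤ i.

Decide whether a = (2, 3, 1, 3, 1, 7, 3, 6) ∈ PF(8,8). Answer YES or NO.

YES

Rearranged: b = (1, 1, 2, 3, 3, 3, 6, 7).
  b_1=1 ≤ 1
  b_2=1 ≤ 2
  b_3=2 ≤ 3
  b_4=3 ≤ 4
  b_5=3 ≤ 5
  b_6=3 ≤ 6
  b_7=6 ≤ 7
  b_8=7 ≤ 8
All bounds hold ⇒ YES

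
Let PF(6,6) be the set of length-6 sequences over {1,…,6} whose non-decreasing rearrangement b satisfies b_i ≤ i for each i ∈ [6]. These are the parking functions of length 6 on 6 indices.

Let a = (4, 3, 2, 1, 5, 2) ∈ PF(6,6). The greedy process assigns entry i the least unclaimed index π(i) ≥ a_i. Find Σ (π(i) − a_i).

Σπ = 21 ({1..6} each once); Σa = 4+3+2+1+5+2 = 17; disp = 21−17 = 4.

4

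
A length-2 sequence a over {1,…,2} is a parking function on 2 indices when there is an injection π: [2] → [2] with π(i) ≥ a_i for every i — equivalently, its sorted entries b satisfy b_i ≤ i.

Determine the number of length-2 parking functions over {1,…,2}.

Count = (2+1−2)·(2+1)^{2−1} = 1×3 = 3 [KW]
Check (1,2) → sorted (1,2): b_i ≤ i ∀i, a PF.

3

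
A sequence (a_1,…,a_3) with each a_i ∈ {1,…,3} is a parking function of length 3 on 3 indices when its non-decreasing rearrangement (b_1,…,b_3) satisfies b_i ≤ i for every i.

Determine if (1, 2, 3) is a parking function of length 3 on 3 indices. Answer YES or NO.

Rearranged: b = (1, 2, 3).
  b_1=1 ≤ 1
  b_2=2 ≤ 2
  b_3=3 ≤ 3
All bounds hold ⇒ YES

YES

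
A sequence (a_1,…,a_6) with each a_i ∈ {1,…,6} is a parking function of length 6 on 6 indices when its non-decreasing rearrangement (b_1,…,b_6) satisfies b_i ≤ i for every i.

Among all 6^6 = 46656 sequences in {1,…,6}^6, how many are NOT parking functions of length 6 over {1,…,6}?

29849

Count = (6−6+1)·(6+1)^(6−1) = 1 · 16807 = 16807 [KW]
Example (6,4,1,2,6,5) → sorted (1,2,4,5,6,6): b_3=4>3, not a PF.
So 46656 − 16807 = 29849 fail.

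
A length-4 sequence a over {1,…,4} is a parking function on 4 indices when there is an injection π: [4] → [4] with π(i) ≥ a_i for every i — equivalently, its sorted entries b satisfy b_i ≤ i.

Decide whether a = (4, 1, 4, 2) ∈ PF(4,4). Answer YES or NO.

NO

Order a: b = (1, 2, 4, 4).
  b_1=1 ≤ 1
  b_2=2 ≤ 2
  b_3=4 > 3
  fails at i=3 ⇒ NO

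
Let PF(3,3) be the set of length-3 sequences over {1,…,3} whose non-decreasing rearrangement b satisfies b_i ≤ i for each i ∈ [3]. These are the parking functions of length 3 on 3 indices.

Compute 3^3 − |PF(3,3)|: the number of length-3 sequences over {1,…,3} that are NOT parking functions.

11

Count = (3+1−3)·(3+1)^{3−1} = 1 · 16 = 16
One tuple (2,3,3) → sorted (2,3,3): b_1=2>1, not a PF.
3^3 − 16 = 27 − 16 = 11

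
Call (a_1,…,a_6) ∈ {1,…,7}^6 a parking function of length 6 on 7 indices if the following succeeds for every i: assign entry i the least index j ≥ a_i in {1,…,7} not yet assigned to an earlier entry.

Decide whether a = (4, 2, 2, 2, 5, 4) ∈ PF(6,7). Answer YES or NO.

YES

Sorted: b = (2, 2, 2, 4, 4, 5).
  b_1=2 ≤ 2
  b_2=2 ≤ 3
  b_3=2 ≤ 4
  b_4=4 ≤ 5
  b_5=4 ≤ 6
  b_6=5 ≤ 7
All bounds hold ⇒ YES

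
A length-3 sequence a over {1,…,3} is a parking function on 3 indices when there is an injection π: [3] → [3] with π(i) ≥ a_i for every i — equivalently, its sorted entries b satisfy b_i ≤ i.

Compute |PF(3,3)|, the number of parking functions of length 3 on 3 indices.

Count = 1·4^2 = 1×16 = 16 (Konheim–Weiss)
One tuple (2,2,1) → sorted (1,2,2): b_i ≤ i ∀i, a PF.

16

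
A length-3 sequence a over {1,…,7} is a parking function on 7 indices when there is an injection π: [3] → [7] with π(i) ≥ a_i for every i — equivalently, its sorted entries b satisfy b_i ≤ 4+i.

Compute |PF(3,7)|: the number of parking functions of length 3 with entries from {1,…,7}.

#PF = (8−3)·8^(3−1) = 5 · 64 = 320 [KW]
E.g. (5,6,7) → sorted (5,6,7): b_i ≤ 4+i ∀i, a PF.

320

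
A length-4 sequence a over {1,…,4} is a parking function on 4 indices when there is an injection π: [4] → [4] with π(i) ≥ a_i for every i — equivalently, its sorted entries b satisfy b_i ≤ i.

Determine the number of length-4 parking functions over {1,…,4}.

|PF(4,4)| = (4+1−4)·(4+1)^{4−1} = 1×125 = 125
Check (2,4,1,2) → sorted (1,2,2,4): b_i ≤ i ∀i, a PF.

125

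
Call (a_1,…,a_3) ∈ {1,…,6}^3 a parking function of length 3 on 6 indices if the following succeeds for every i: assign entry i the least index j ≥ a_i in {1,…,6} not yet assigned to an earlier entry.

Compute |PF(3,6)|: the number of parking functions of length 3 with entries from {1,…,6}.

196

|PF| = (6+1−3)·(6+1)^{3−1} = 4 · 49 = 196 (Pollak)
E.g. (3,5,3) → sorted (3,3,5): b_i ≤ 3+i ∀i, a PF.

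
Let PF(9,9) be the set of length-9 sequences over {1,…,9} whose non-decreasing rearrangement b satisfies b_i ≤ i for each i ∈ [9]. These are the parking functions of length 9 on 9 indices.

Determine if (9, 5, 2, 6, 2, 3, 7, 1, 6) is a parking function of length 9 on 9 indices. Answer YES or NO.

Sorted: b = (1, 2, 2, 3, 5, 6, 6, 7, 9).
  b_1=1 ≤ 1
  b_2=2 ≤ 2
  b_3=2 ≤ 3
  b_4=3 ≤ 4
  b_5=5 ≤ 5
  b_6=6 ≤ 6
  b_7=6 ≤ 7
  b_8=7 ≤ 8
  b_9=9 ≤ 9
All bounds hold ⇒ YES

YES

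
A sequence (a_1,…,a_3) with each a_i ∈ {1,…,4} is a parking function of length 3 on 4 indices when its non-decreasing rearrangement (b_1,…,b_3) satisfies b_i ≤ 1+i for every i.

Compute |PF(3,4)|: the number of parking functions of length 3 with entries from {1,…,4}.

Count = 2·5^2 = 2 · 25 = 50 (Konheim–Weiss)
One tuple (2,1,4) → sorted (1,2,4): b_i ≤ 1+i ∀i, a PF.

50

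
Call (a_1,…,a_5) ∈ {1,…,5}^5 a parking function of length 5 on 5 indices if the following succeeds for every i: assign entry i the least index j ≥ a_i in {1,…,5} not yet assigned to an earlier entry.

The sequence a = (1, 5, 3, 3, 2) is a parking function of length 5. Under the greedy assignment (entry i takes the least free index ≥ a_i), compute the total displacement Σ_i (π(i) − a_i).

1

Σπ = 15 ({1..5} each once); Σa = 1+5+3+3+2 = 14; disp = 15−14 = 1.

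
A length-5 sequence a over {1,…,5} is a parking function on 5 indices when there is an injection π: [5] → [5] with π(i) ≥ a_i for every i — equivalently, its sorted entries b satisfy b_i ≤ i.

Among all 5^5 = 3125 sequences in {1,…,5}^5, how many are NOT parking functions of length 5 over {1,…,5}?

1829

|PF| = 1·6^4 = 1 · 1296 = 1296 (Konheim–Weiss)
Check (5,2,4,5,5) → sorted (2,4,5,5,5): b_1=2>1, not a PF.
So 3125 − 1296 = 1829 fail.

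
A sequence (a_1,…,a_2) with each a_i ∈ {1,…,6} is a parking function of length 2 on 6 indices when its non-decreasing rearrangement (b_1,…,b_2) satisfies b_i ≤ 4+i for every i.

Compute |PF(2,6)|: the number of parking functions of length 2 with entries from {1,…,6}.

35

Count = (6+1−2)·(6+1)^{2−1} = 5·7 = 35 (Pollak)
Example (4,1) → sorted (1,4): b_i ≤ 4+i ∀i, a PF.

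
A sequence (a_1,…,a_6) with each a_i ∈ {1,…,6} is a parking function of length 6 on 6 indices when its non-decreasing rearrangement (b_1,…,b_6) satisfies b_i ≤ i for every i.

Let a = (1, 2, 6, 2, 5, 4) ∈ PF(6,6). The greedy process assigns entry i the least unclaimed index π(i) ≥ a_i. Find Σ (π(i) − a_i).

Σπ(i) = 1+…+6 = 21; Σa = 1+2+6+2+5+4 = 20; disp = 21−20 = 1.

1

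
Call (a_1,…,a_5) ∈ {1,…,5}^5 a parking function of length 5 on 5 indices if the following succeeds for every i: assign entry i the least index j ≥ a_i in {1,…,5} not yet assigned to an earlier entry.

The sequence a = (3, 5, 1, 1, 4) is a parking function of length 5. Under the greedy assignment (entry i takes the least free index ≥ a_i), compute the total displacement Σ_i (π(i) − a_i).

1

Σπ = 5·6/2 = 15 (π permutes [5]); Σa = 3+5+1+1+4 = 14; disp = 15−14 = 1.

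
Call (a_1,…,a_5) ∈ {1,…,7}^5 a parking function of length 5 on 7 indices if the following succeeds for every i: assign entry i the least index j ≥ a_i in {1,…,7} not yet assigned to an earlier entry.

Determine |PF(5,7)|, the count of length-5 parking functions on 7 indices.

#PF = (7+1−5)·(7+1)^{5−1} = 3×4096 = 12288 (Konheim–Weiss)
E.g. (3,2,4,7,6) → sorted (2,3,4,6,7): b_i ≤ 2+i ∀i, a PF.

12288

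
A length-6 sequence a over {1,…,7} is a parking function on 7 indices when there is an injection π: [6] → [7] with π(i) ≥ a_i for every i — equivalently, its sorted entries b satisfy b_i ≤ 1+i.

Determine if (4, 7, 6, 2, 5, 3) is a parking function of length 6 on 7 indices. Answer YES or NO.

YES

Rearranged: b = (2, 3, 4, 5, 6, 7).
  b_1=2 ≤ 2
  b_2=3 ≤ 3
  b_3=4 ≤ 4
  b_4=5 ≤ 5
  b_5=6 ≤ 6
  b_6=7 ≤ 7
All bounds hold ⇒ YES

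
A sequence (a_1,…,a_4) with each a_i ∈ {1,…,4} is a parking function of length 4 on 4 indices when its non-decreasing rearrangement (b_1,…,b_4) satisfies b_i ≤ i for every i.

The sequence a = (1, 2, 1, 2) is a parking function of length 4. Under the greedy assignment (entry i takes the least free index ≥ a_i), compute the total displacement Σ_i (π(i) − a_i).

Σπ(i) = 1+…+4 = 10; Σa = 1+2+1+2 = 6; disp = 10−6 = 4.

4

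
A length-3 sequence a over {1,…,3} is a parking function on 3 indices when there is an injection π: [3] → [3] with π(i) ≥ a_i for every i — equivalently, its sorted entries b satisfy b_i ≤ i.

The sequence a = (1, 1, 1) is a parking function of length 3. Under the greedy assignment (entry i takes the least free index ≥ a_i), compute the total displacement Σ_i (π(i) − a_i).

Σπ = 3·4/2 = 6 (π permutes [3]); Σa = 1+1+1 = 3; disp = 6−3 = 3.

3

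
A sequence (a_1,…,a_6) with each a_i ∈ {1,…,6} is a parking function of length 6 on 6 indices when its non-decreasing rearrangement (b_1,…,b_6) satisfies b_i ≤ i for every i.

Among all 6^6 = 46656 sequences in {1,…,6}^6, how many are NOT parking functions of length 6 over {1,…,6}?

Count = (7−6)·7^(6−1) = 1 · 16807 = 16807 (Konheim–Weiss)
One tuple (6,6,3,3,5,3) → sorted (3,3,3,5,6,6): b_1=3>1, not a PF.
6^6 − 16807 = 46656 − 16807 = 29849

29849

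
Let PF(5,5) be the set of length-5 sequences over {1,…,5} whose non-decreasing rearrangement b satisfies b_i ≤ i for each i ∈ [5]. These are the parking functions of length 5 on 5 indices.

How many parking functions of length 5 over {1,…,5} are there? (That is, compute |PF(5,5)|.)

|PF(5,5)| = (5−5+1)·(5+1)^(5−1) = 1×1296 = 1296 (Konheim–Weiss)
One tuple (2,4,4,2,1) → sorted (1,2,2,4,4): b_i ≤ i ∀i, a PF.

1296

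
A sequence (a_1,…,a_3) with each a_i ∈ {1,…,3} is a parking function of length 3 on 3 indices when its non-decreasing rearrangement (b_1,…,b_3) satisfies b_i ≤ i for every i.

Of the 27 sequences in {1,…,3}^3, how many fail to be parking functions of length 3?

11

|PF| = (4−3)·4^(3−1) = 1 · 16 = 16 (Pollak)
Check (2,3,3) → sorted (2,3,3): b_1=2>1, not a PF.
3^3 − 16 = 27 − 16 = 11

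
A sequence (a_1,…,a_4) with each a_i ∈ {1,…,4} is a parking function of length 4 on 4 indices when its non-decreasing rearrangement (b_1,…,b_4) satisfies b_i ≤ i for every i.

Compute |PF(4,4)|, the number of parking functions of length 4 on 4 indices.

125

Count = (4+1−4)·(4+1)^{4−1} = 1×125 = 125 (Konheim–Weiss)
Example (4,1,3,1) → sorted (1,1,3,4): b_i ≤ i ∀i, a PF.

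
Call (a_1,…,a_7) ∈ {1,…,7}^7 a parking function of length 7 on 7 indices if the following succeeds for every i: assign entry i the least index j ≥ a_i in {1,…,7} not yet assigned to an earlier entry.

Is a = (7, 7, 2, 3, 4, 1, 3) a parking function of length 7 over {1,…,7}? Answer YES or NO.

Sorted: b = (1, 2, 3, 3, 4, 7, 7).
  b_1=1 ≤ 1
  b_2=2 ≤ 2
  b_3=3 ≤ 3
  b_4=3 ≤ 4
  b_5=4 ≤ 5
  b_6=7 > 6
  fails at i=6 ⇒ NO

NO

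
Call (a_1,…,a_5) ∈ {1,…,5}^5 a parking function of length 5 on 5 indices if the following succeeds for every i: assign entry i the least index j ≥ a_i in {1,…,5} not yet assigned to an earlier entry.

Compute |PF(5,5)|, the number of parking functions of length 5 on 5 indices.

1296

Count = (5−5+1)·(5+1)^(5−1) = 1·1296 = 1296 (Konheim–Weiss)
Check (1,4,3,2,3) → sorted (1,2,3,3,4): b_i ≤ i ∀i, a PF.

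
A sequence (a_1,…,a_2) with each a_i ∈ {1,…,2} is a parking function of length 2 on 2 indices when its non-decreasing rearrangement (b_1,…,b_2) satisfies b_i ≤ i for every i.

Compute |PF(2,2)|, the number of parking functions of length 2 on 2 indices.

Count = (3−2)·3^(2−1) = 1·3 = 3
One tuple (2,1) → sorted (1,2): b_i ≤ i ∀i, a PF.

3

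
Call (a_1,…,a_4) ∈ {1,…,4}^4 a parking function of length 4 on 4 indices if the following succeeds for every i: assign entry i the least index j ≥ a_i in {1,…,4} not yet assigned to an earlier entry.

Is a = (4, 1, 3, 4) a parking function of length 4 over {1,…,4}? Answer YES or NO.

Order a: b = (1, 3, 4, 4).
  b_1=1 ≤ 1
  b_2=3 > 2
  fails at i=2 ⇒ NO

NO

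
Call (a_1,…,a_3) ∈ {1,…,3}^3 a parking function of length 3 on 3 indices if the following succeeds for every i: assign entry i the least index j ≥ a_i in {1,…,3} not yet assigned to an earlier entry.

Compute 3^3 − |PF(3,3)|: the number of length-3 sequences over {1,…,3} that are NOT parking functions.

11

|PF(3,3)| = (4−3)·4^(3−1) = 1·16 = 16 (Pollak)
Check (3,3,3) → sorted (3,3,3): b_1=3>1, not a PF.
Total 27; non-PF = 27−16 = 11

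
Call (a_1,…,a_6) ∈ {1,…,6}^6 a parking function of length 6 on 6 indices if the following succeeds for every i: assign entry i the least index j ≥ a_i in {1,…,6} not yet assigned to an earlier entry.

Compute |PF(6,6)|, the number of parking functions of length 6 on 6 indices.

16807

|PF| = (7−6)·7^(6−1) = 1 · 16807 = 16807 (Konheim–Weiss)
Example (3,4,2,4,1,1) → sorted (1,1,2,3,4,4): b_i ≤ i ∀i, a PF.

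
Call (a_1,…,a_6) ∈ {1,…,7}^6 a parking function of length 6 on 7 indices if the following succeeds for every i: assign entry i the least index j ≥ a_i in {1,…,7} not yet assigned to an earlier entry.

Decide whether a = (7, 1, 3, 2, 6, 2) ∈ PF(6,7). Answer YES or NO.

Sorted: b = (1, 2, 2, 3, 6, 7).
  b_1=1 ≤ 2
  b_2=2 ≤ 3
  b_3=2 ≤ 4
  b_4=3 ≤ 5
  b_5=6 ≤ 6
  b_6=7 ≤ 7
All bounds hold ⇒ YES

YES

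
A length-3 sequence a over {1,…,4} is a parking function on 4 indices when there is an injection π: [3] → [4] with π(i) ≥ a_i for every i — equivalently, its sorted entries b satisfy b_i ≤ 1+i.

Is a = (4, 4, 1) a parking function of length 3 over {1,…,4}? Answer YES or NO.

NO

Order a: b = (1, 4, 4).
  b_1=1 ≤ 2
  b_2=4 > 3
  fails at i=2 ⇒ NO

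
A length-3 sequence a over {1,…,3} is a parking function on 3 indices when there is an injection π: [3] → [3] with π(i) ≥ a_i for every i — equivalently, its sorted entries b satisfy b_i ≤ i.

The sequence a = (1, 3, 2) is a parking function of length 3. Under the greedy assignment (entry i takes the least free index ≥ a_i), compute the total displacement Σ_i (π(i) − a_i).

0

Σπ = 6 ({1..3} each once); Σa = 1+3+2 = 6; disp = 6−6 = 0.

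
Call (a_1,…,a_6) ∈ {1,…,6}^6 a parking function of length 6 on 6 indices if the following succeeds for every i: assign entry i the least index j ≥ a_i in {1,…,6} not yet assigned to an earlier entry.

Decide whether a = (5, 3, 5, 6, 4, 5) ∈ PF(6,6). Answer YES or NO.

Rearranged: b = (3, 4, 5, 5, 5, 6).
  b_1=3 > 1
  fails at i=1 ⇒ NO

NO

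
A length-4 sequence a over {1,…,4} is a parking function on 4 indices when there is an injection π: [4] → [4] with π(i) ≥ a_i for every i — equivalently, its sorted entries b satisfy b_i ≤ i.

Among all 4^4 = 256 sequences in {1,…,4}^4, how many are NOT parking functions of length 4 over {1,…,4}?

131

Count = (4−4+1)·(4+1)^(4−1) = 1·125 = 125 (Pollak)
E.g. (3,2,3,4) → sorted (2,3,3,4): b_1=2>1, not a PF.
So 256 − 125 = 131 fail.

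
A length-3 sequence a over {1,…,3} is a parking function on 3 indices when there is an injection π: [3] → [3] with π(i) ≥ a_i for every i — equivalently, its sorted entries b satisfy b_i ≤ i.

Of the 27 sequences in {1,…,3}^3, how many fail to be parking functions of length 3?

#PF = 1·4^2 = 1·16 = 16 (Pollak)
One tuple (2,3,3) → sorted (2,3,3): b_1=2>1, not a PF.
So 27 − 16 = 11 fail.

11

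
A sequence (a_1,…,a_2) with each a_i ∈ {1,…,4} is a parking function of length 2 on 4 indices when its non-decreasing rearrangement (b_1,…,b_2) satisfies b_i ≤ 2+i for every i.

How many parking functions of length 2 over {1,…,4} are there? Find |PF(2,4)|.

15

|PF| = (4−2+1)·(4+1)^(2−1) = 3·5 = 15
Example (2,3) → sorted (2,3): b_i ≤ 2+i ∀i, a PF.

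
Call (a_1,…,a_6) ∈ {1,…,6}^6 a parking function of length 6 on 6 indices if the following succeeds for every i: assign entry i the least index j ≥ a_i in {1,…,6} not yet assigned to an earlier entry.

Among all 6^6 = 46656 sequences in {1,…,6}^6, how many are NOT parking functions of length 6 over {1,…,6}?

|PF| = (6−6+1)·(6+1)^(6−1) = 1×16807 = 16807
Check (1,6,6,4,6,6) → sorted (1,4,6,6,6,6): b_2=4>2, not a PF.
So 46656 − 16807 = 29849 fail.

29849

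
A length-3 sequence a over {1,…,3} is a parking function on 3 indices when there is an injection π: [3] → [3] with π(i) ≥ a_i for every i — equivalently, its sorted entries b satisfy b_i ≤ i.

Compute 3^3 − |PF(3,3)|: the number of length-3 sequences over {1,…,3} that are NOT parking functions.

11

Count = (4−3)·4^(3−1) = 1×16 = 16
E.g. (2,3,3) → sorted (2,3,3): b_1=2>1, not a PF.
So 27 − 16 = 11 fail.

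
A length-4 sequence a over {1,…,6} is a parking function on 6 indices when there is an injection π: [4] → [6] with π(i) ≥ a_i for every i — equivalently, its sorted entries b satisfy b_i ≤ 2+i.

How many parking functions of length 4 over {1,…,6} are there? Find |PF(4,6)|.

|PF(4,6)| = (7−4)·7^(4−1) = 3 · 343 = 1029 [KW]
Example (4,4,3,6) → sorted (3,4,4,6): b_i ≤ 2+i ∀i, a PF.

1029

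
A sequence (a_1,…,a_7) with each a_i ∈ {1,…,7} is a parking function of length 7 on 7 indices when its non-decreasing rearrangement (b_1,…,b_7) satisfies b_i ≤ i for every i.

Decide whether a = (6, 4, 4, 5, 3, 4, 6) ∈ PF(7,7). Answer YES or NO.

NO

Rearranged: b = (3, 4, 4, 4, 5, 6, 6).
  b_1=3 > 1
  fails at i=1 ⇒ NO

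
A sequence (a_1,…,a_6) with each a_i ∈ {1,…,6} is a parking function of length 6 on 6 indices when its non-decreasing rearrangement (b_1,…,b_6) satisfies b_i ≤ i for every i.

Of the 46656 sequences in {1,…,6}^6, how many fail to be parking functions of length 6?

|PF(6,6)| = 1·7^5 = 1 · 16807 = 16807
Check (2,5,5,5,4,6) → sorted (2,4,5,5,5,6): b_1=2>1, not a PF.
Total 46656; non-PF = 46656−16807 = 29849

29849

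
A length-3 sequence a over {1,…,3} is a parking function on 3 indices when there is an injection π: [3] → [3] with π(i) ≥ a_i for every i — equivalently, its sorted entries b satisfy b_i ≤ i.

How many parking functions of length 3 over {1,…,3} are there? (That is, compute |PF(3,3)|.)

16

Count = (3−3+1)·(3+1)^(3−1) = 1 · 16 = 16
Example (1,2,2) → sorted (1,2,2): b_i ≤ i ∀i, a PF.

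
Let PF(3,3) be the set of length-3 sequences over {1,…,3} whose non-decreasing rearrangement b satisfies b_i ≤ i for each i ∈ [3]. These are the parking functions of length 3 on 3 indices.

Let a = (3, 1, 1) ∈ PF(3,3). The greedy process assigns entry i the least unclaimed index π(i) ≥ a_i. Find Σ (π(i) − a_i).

1

Σπ(i) = 1+…+3 = 6; Σa = 3+1+1 = 5; disp = 6−5 = 1.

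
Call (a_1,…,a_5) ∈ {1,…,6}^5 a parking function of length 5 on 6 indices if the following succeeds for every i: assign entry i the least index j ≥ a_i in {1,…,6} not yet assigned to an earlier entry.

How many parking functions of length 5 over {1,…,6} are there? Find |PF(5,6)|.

4802

Count = (6+1−5)·(6+1)^{5−1} = 2 · 2401 = 4802 [KW]
E.g. (4,3,2,5,3) → sorted (2,3,3,4,5): b_i ≤ 1+i ∀i, a PF.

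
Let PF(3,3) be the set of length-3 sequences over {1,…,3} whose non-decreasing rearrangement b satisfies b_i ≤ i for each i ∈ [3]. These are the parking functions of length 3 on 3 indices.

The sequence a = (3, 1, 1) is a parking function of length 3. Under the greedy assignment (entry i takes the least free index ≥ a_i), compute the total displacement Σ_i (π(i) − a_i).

1

Σπ = 6 ({1..3} each once); Σa = 3+1+1 = 5; disp = 6−5 = 1.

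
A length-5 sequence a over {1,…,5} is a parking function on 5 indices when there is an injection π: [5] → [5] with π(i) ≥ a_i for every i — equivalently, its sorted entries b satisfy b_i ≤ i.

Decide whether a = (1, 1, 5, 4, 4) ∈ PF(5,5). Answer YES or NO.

Order a: b = (1, 1, 4, 4, 5).
  b_1=1 ≤ 1
  b_2=1 ≤ 2
  b_3=4 > 3
  fails at i=3 ⇒ NO

NO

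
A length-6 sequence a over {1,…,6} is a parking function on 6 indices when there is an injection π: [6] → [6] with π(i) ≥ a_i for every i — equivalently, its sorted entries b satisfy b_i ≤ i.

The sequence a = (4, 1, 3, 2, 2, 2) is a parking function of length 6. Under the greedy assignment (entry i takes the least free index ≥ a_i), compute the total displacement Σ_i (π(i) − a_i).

7

Σπ(i) = 1+…+6 = 21; Σa = 4+1+3+2+2+2 = 14; disp = 21−14 = 7.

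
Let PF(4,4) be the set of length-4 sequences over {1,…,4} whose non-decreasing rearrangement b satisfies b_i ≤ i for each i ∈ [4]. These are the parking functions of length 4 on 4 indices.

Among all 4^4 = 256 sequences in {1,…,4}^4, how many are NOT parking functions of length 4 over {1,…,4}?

131

Count = (4+1−4)·(4+1)^{4−1} = 1·125 = 125 (Konheim–Weiss)
E.g. (3,3,3,4) → sorted (3,3,3,4): b_1=3>1, not a PF.
Total 256; non-PF = 256−125 = 131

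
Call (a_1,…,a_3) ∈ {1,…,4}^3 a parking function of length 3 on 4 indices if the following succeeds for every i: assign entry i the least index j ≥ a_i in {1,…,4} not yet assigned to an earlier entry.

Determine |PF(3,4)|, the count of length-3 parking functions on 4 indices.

Count = (4+1−3)·(4+1)^{3−1} = 2×25 = 50 (Konheim–Weiss)
One tuple (3,4,2) → sorted (2,3,4): b_i ≤ 1+i ∀i, a PF.

50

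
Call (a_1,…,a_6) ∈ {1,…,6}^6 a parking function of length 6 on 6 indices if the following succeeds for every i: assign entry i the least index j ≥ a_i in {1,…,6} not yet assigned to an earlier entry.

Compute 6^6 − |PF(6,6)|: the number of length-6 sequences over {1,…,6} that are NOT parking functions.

29849

|PF(6,6)| = 1·7^5 = 1×16807 = 16807 [KW]
Check (4,4,3,2,6,3) → sorted (2,3,3,4,4,6): b_1=2>1, not a PF.
So 46656 − 16807 = 29849 fail.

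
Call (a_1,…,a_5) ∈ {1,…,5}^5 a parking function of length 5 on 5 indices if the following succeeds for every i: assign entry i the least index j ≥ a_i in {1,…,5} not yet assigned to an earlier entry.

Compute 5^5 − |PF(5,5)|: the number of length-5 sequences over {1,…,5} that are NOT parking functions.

#PF = (6−5)·6^(5−1) = 1·1296 = 1296
Check (2,4,3,2,4) → sorted (2,2,3,4,4): b_1=2>1, not a PF.
5^5 − 1296 = 3125 − 1296 = 1829

1829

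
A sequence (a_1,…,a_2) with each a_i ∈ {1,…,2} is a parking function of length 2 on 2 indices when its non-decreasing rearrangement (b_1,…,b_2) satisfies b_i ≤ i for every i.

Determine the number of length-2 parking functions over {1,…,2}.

|PF(2,2)| = (2+1−2)·(2+1)^{2−1} = 1 · 3 = 3 (Pollak)
E.g. (2,1) → sorted (1,2): b_i ≤ i ∀i, a PF.

3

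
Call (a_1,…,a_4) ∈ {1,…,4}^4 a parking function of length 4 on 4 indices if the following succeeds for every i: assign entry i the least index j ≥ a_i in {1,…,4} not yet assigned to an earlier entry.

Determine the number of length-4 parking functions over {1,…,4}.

|PF(4,4)| = (4−4+1)·(4+1)^(4−1) = 1×125 = 125 (Pollak)
Example (2,3,1,4) → sorted (1,2,3,4): b_i ≤ i ∀i, a PF.

125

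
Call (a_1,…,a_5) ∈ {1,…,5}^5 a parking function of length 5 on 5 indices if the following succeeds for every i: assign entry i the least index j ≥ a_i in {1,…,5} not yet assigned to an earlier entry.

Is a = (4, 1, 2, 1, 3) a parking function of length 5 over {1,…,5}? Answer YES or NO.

YES

Order a: b = (1, 1, 2, 3, 4).
  b_1=1 ≤ 1
  b_2=1 ≤ 2
  b_3=2 ≤ 3
  b_4=3 ≤ 4
  b_5=4 ≤ 5
All bounds hold ⇒ YES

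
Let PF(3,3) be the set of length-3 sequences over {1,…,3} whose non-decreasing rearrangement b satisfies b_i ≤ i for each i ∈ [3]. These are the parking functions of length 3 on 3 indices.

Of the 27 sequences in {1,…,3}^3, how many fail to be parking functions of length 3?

11

|PF(3,3)| = 1·4^2 = 1×16 = 16 (Konheim–Weiss)
Example (2,3,2) → sorted (2,2,3): b_1=2>1, not a PF.
So 27 − 16 = 11 fail.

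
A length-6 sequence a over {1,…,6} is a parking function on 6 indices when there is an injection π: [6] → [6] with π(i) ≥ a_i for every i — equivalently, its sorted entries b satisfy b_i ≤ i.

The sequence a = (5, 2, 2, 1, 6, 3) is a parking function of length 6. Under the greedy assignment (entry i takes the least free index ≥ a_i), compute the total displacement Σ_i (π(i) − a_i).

2

Σπ(i) = 1+…+6 = 21; Σa = 5+2+2+1+6+3 = 19; disp = 21−19 = 2.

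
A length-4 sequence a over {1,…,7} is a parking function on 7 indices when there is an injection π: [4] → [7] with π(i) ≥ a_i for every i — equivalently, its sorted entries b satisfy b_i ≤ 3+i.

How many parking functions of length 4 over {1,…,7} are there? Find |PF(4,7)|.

#PF = (7−4+1)·(7+1)^(4−1) = 4×512 = 2048 (Pollak)
E.g. (6,3,7,3) → sorted (3,3,6,7): b_i ≤ 3+i ∀i, a PF.

2048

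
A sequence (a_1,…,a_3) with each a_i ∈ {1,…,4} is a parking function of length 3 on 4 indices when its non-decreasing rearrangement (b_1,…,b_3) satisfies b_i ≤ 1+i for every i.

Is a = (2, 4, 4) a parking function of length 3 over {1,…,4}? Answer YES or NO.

Rearranged: b = (2, 4, 4).
  b_1=2 ≤ 2
  b_2=4 > 3
  fails at i=2 ⇒ NO

NO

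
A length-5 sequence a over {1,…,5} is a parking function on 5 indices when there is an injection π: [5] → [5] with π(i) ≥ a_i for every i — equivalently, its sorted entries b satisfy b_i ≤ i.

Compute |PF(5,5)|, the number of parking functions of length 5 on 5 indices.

#PF = (6−5)·6^(5−1) = 1 · 1296 = 1296 [KW]
Example (1,4,2,1,2) → sorted (1,1,2,2,4): b_i ≤ i ∀i, a PF.

1296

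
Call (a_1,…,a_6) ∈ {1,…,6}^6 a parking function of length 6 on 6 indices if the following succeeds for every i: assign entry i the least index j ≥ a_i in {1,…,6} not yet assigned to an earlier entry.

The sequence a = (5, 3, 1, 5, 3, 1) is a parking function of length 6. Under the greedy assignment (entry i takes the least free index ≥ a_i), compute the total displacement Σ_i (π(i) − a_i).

Σπ(i) = 1+…+6 = 21; Σa = 5+3+1+5+3+1 = 18; disp = 21−18 = 3.

3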